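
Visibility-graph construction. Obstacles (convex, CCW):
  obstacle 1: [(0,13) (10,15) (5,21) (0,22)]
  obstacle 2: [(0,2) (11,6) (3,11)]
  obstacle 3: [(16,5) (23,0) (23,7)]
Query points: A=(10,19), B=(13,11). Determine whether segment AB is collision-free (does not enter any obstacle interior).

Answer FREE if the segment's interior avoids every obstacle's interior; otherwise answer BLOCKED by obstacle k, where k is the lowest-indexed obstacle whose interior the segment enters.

FREE

Obstacle 1 [(0,13) (10,15) (5,21) (0,22)]:
  edge (0,13)–(10,15): clear
  edge (10,15)–(5,21): clear
  edge (5,21)–(0,22): clear
  edge (0,22)–(0,13): clear
  midpoint (23/2,15) outside
  → clear
Obstacle 2 [(0,2) (11,6) (3,11)]:
  edge (0,2)–(11,6): clear
  edge (11,6)–(3,11): clear
  edge (3,11)–(0,2): clear
  midpoint (23/2,15) outside
  → clear
Obstacle 3 [(16,5) (23,0) (23,7)]:
  edge (16,5)–(23,0): clear
  edge (23,0)–(23,7): clear
  edge (23,7)–(16,5): clear
  midpoint (23/2,15) outside
  → clear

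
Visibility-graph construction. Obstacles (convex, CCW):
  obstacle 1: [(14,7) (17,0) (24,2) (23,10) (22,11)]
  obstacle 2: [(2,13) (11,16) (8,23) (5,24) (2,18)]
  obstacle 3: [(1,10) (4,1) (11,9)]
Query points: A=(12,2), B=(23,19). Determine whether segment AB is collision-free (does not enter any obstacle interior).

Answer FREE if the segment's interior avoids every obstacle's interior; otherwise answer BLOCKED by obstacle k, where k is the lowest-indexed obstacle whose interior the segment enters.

BLOCKED by obstacle 1

Obstacle 1 [(14,7) (17,0) (24,2) (23,10) (22,11)]:
  edge (14,7)–(17,0): crosses AB
  edge (17,0)–(24,2): clear
  edge (24,2)–(23,10): clear
  edge (23,10)–(22,11): clear
  edge (22,11)–(14,7): crosses AB
  → BLOCKED
Obstacle 2 [(2,13) (11,16) (8,23) (5,24) (2,18)]:
  edge (2,13)–(11,16): clear
  edge (11,16)–(8,23): clear
  edge (8,23)–(5,24): clear
  edge (5,24)–(2,18): clear
  edge (2,18)–(2,13): clear
  midpoint (35/2,21/2) outside
  → clear
Obstacle 3 [(1,10) (4,1) (11,9)]:
  edge (1,10)–(4,1): clear
  edge (4,1)–(11,9): clear
  edge (11,9)–(1,10): clear
  midpoint (35/2,21/2) outside
  → clear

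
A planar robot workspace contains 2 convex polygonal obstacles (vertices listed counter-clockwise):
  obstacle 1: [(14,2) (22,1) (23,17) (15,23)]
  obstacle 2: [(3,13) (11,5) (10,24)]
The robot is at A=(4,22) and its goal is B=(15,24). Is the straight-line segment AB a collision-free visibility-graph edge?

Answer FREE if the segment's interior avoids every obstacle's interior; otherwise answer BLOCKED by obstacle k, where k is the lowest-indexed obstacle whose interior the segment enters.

Obstacle 1 [(14,2) (22,1) (23,17) (15,23)]:
  edge (14,2)–(22,1): clear
  edge (22,1)–(23,17): clear
  edge (23,17)–(15,23): clear
  edge (15,23)–(14,2): clear
  midpoint (19/2,23) outside
  → clear
Obstacle 2 [(3,13) (11,5) (10,24)]:
  edge (3,13)–(11,5): clear
  edge (11,5)–(10,24): crosses AB
  edge (10,24)–(3,13): crosses AB
  → BLOCKED

BLOCKED by obstacle 2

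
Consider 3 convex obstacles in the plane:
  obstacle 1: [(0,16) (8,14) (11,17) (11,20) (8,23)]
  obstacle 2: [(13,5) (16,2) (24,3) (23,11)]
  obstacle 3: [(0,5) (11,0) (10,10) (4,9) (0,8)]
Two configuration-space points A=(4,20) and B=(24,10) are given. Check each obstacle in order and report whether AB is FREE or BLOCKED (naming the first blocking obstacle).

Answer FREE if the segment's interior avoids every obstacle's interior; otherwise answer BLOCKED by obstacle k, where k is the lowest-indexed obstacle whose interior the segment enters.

Obstacle 1 [(0,16) (8,14) (11,17) (11,20) (8,23)]:
  edge (0,16)–(8,14): clear
  edge (8,14)–(11,17): crosses AB
  edge (11,17)–(11,20): clear
  edge (11,20)–(8,23): clear
  edge (8,23)–(0,16): crosses AB
  → BLOCKED
Obstacle 2 [(13,5) (16,2) (24,3) (23,11)]:
  edge (13,5)–(16,2): clear
  edge (16,2)–(24,3): clear
  edge (24,3)–(23,11): crosses AB
  edge (23,11)–(13,5): crosses AB
  → BLOCKED
Obstacle 3 [(0,5) (11,0) (10,10) (4,9) (0,8)]:
  edge (0,5)–(11,0): clear
  edge (11,0)–(10,10): clear
  edge (10,10)–(4,9): clear
  edge (4,9)–(0,8): clear
  edge (0,8)–(0,5): clear
  midpoint (14,15) outside
  → clear

BLOCKED by obstacle 1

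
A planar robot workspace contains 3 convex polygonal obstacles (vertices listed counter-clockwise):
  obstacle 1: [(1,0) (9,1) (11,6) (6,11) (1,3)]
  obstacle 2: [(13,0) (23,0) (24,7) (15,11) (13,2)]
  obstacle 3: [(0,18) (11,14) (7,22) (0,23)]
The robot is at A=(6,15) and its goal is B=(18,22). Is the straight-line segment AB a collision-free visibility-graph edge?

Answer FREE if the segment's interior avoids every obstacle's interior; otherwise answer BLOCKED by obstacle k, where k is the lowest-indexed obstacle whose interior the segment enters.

BLOCKED by obstacle 3

Obstacle 1 [(1,0) (9,1) (11,6) (6,11) (1,3)]:
  edge (1,0)–(9,1): clear
  edge (9,1)–(11,6): clear
  edge (11,6)–(6,11): clear
  edge (6,11)–(1,3): clear
  edge (1,3)–(1,0): clear
  midpoint (12,37/2) outside
  → clear
Obstacle 2 [(13,0) (23,0) (24,7) (15,11) (13,2)]:
  edge (13,0)–(23,0): clear
  edge (23,0)–(24,7): clear
  edge (24,7)–(15,11): clear
  edge (15,11)–(13,2): clear
  edge (13,2)–(13,0): clear
  midpoint (12,37/2) outside
  → clear
Obstacle 3 [(0,18) (11,14) (7,22) (0,23)]:
  edge (0,18)–(11,14): crosses AB
  edge (11,14)–(7,22): crosses AB
  edge (7,22)–(0,23): clear
  edge (0,23)–(0,18): clear
  → BLOCKED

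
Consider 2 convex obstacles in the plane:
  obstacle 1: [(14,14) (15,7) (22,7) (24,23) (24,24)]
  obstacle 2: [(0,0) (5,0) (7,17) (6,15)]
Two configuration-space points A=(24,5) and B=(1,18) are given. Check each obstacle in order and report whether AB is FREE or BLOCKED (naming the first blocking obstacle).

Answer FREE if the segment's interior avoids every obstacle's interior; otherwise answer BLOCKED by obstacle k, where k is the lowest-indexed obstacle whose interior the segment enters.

Obstacle 1 [(14,14) (15,7) (22,7) (24,23) (24,24)]:
  edge (14,14)–(15,7): crosses AB
  edge (15,7)–(22,7): crosses AB
  edge (22,7)–(24,23): clear
  edge (24,23)–(24,24): clear
  edge (24,24)–(14,14): clear
  → BLOCKED
Obstacle 2 [(0,0) (5,0) (7,17) (6,15)]:
  edge (0,0)–(5,0): clear
  edge (5,0)–(7,17): crosses AB
  edge (7,17)–(6,15): crosses AB
  edge (6,15)–(0,0): clear
  → BLOCKED

BLOCKED by obstacle 1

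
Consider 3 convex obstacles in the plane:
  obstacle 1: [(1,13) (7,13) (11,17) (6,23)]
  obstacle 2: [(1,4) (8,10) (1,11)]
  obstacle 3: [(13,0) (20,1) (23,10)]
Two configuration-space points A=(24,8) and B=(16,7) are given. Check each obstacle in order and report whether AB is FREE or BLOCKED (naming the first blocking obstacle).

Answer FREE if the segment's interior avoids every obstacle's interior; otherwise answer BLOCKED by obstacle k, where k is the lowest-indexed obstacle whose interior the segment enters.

Obstacle 1 [(1,13) (7,13) (11,17) (6,23)]:
  edge (1,13)–(7,13): clear
  edge (7,13)–(11,17): clear
  edge (11,17)–(6,23): clear
  edge (6,23)–(1,13): clear
  midpoint (20,15/2) outside
  → clear
Obstacle 2 [(1,4) (8,10) (1,11)]:
  edge (1,4)–(8,10): clear
  edge (8,10)–(1,11): clear
  edge (1,11)–(1,4): clear
  midpoint (20,15/2) outside
  → clear
Obstacle 3 [(13,0) (20,1) (23,10)]:
  edge (13,0)–(20,1): clear
  edge (20,1)–(23,10): crosses AB
  edge (23,10)–(13,0): crosses AB
  → BLOCKED

BLOCKED by obstacle 3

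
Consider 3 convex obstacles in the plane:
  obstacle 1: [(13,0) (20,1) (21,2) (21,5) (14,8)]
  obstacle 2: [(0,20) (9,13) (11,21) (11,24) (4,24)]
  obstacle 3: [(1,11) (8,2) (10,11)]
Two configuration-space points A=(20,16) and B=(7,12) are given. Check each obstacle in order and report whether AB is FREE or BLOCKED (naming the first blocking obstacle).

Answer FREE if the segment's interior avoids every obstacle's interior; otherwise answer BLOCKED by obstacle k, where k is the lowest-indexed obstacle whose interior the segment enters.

FREE

Obstacle 1 [(13,0) (20,1) (21,2) (21,5) (14,8)]:
  edge (13,0)–(20,1): clear
  edge (20,1)–(21,2): clear
  edge (21,2)–(21,5): clear
  edge (21,5)–(14,8): clear
  edge (14,8)–(13,0): clear
  midpoint (27/2,14) outside
  → clear
Obstacle 2 [(0,20) (9,13) (11,21) (11,24) (4,24)]:
  edge (0,20)–(9,13): clear
  edge (9,13)–(11,21): clear
  edge (11,21)–(11,24): clear
  edge (11,24)–(4,24): clear
  edge (4,24)–(0,20): clear
  midpoint (27/2,14) outside
  → clear
Obstacle 3 [(1,11) (8,2) (10,11)]:
  edge (1,11)–(8,2): clear
  edge (8,2)–(10,11): clear
  edge (10,11)–(1,11): clear
  midpoint (27/2,14) outside
  → clear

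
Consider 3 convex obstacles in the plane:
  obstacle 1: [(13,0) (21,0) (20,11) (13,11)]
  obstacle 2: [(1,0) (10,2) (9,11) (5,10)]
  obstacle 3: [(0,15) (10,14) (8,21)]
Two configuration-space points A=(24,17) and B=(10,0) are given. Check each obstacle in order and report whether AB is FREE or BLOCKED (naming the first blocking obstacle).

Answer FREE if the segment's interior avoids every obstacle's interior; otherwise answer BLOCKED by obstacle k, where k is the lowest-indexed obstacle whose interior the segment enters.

Obstacle 1 [(13,0) (21,0) (20,11) (13,11)]:
  edge (13,0)–(21,0): clear
  edge (21,0)–(20,11): clear
  edge (20,11)–(13,11): crosses AB
  edge (13,11)–(13,0): crosses AB
  → BLOCKED
Obstacle 2 [(1,0) (10,2) (9,11) (5,10)]:
  edge (1,0)–(10,2): clear
  edge (10,2)–(9,11): clear
  edge (9,11)–(5,10): clear
  edge (5,10)–(1,0): clear
  midpoint (17,17/2) outside
  → clear
Obstacle 3 [(0,15) (10,14) (8,21)]:
  edge (0,15)–(10,14): clear
  edge (10,14)–(8,21): clear
  edge (8,21)–(0,15): clear
  midpoint (17,17/2) outside
  → clear

BLOCKED by obstacle 1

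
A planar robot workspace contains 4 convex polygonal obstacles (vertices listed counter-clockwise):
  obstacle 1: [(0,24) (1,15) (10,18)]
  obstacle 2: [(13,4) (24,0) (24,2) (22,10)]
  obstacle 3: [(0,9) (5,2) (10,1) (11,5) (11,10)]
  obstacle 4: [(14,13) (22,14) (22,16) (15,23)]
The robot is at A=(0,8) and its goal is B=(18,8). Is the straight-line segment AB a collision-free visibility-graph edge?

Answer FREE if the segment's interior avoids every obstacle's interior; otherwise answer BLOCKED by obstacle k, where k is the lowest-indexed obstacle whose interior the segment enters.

BLOCKED by obstacle 3

Obstacle 1 [(0,24) (1,15) (10,18)]:
  edge (0,24)–(1,15): clear
  edge (1,15)–(10,18): clear
  edge (10,18)–(0,24): clear
  midpoint (9,8) outside
  → clear
Obstacle 2 [(13,4) (24,0) (24,2) (22,10)]:
  edge (13,4)–(24,0): clear
  edge (24,0)–(24,2): clear
  edge (24,2)–(22,10): clear
  edge (22,10)–(13,4): clear
  midpoint (9,8) outside
  → clear
Obstacle 3 [(0,9) (5,2) (10,1) (11,5) (11,10)]:
  edge (0,9)–(5,2): crosses AB
  edge (5,2)–(10,1): clear
  edge (10,1)–(11,5): clear
  edge (11,5)–(11,10): crosses AB
  edge (11,10)–(0,9): clear
  → BLOCKED
Obstacle 4 [(14,13) (22,14) (22,16) (15,23)]:
  edge (14,13)–(22,14): clear
  edge (22,14)–(22,16): clear
  edge (22,16)–(15,23): clear
  edge (15,23)–(14,13): clear
  midpoint (9,8) outside
  → clear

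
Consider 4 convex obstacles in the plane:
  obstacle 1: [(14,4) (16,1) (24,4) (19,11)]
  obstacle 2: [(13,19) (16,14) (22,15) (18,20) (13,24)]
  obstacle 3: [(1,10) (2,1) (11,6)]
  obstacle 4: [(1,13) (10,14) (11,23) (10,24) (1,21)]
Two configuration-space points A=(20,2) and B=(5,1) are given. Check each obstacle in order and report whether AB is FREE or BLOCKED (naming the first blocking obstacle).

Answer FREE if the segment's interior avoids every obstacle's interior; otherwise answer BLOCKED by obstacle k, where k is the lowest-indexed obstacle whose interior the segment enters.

BLOCKED by obstacle 1

Obstacle 1 [(14,4) (16,1) (24,4) (19,11)]:
  edge (14,4)–(16,1): crosses AB
  edge (16,1)–(24,4): crosses AB
  edge (24,4)–(19,11): clear
  edge (19,11)–(14,4): clear
  → BLOCKED
Obstacle 2 [(13,19) (16,14) (22,15) (18,20) (13,24)]:
  edge (13,19)–(16,14): clear
  edge (16,14)–(22,15): clear
  edge (22,15)–(18,20): clear
  edge (18,20)–(13,24): clear
  edge (13,24)–(13,19): clear
  midpoint (25/2,3/2) outside
  → clear
Obstacle 3 [(1,10) (2,1) (11,6)]:
  edge (1,10)–(2,1): clear
  edge (2,1)–(11,6): clear
  edge (11,6)–(1,10): clear
  midpoint (25/2,3/2) outside
  → clear
Obstacle 4 [(1,13) (10,14) (11,23) (10,24) (1,21)]:
  edge (1,13)–(10,14): clear
  edge (10,14)–(11,23): clear
  edge (11,23)–(10,24): clear
  edge (10,24)–(1,21): clear
  edge (1,21)–(1,13): clear
  midpoint (25/2,3/2) outside
  → clear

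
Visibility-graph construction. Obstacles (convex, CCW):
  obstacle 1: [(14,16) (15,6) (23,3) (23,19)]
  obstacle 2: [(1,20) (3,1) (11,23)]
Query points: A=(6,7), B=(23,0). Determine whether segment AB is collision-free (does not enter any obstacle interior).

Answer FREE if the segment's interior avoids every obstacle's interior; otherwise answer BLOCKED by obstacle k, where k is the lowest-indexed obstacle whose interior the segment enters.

Obstacle 1 [(14,16) (15,6) (23,3) (23,19)]:
  edge (14,16)–(15,6): clear
  edge (15,6)–(23,3): clear
  edge (23,3)–(23,19): clear
  edge (23,19)–(14,16): clear
  midpoint (29/2,7/2) outside
  → clear
Obstacle 2 [(1,20) (3,1) (11,23)]:
  edge (1,20)–(3,1): clear
  edge (3,1)–(11,23): clear
  edge (11,23)–(1,20): clear
  midpoint (29/2,7/2) outside
  → clear

FREE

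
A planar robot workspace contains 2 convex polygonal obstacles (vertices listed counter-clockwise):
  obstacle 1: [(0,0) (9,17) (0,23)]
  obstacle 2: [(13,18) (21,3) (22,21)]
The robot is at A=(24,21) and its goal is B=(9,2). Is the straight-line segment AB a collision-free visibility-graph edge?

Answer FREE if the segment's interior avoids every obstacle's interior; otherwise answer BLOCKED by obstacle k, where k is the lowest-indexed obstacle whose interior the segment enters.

Obstacle 1 [(0,0) (9,17) (0,23)]:
  edge (0,0)–(9,17): clear
  edge (9,17)–(0,23): clear
  edge (0,23)–(0,0): clear
  midpoint (33/2,23/2) outside
  → clear
Obstacle 2 [(13,18) (21,3) (22,21)]:
  edge (13,18)–(21,3): crosses AB
  edge (21,3)–(22,21): crosses AB
  edge (22,21)–(13,18): clear
  → BLOCKED

BLOCKED by obstacle 2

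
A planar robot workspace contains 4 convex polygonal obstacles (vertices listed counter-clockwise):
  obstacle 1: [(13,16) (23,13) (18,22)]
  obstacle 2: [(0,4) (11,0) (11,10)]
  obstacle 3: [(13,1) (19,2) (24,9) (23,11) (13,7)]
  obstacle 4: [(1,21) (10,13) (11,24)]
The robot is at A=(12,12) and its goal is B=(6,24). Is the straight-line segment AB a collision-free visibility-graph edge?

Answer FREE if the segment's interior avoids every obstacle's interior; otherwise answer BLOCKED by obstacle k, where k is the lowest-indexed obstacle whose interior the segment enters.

Obstacle 1 [(13,16) (23,13) (18,22)]:
  edge (13,16)–(23,13): clear
  edge (23,13)–(18,22): clear
  edge (18,22)–(13,16): clear
  midpoint (9,18) outside
  → clear
Obstacle 2 [(0,4) (11,0) (11,10)]:
  edge (0,4)–(11,0): clear
  edge (11,0)–(11,10): clear
  edge (11,10)–(0,4): clear
  midpoint (9,18) outside
  → clear
Obstacle 3 [(13,1) (19,2) (24,9) (23,11) (13,7)]:
  edge (13,1)–(19,2): clear
  edge (19,2)–(24,9): clear
  edge (24,9)–(23,11): clear
  edge (23,11)–(13,7): clear
  edge (13,7)–(13,1): clear
  midpoint (9,18) outside
  → clear
Obstacle 4 [(1,21) (10,13) (11,24)]:
  edge (1,21)–(10,13): clear
  edge (10,13)–(11,24): crosses AB
  edge (11,24)–(1,21): crosses AB
  → BLOCKED

BLOCKED by obstacle 4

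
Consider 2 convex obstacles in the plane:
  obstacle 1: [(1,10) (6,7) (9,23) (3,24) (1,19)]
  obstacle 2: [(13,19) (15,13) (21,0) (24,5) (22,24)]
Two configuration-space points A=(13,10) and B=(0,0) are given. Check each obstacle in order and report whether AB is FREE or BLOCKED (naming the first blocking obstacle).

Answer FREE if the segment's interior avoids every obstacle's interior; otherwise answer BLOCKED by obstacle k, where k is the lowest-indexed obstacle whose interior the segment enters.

FREE

Obstacle 1 [(1,10) (6,7) (9,23) (3,24) (1,19)]:
  edge (1,10)–(6,7): clear
  edge (6,7)–(9,23): clear
  edge (9,23)–(3,24): clear
  edge (3,24)–(1,19): clear
  edge (1,19)–(1,10): clear
  midpoint (13/2,5) outside
  → clear
Obstacle 2 [(13,19) (15,13) (21,0) (24,5) (22,24)]:
  edge (13,19)–(15,13): clear
  edge (15,13)–(21,0): clear
  edge (21,0)–(24,5): clear
  edge (24,5)–(22,24): clear
  edge (22,24)–(13,19): clear
  midpoint (13/2,5) outside
  → clear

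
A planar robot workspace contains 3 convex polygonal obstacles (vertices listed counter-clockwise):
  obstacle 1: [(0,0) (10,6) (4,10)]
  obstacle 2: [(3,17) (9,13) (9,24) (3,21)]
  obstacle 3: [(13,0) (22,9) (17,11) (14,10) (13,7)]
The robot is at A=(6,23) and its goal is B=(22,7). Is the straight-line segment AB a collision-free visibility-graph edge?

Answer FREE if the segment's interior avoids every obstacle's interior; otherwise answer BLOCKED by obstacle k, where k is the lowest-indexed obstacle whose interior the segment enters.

BLOCKED by obstacle 2

Obstacle 1 [(0,0) (10,6) (4,10)]:
  edge (0,0)–(10,6): clear
  edge (10,6)–(4,10): clear
  edge (4,10)–(0,0): clear
  midpoint (14,15) outside
  → clear
Obstacle 2 [(3,17) (9,13) (9,24) (3,21)]:
  edge (3,17)–(9,13): clear
  edge (9,13)–(9,24): crosses AB
  edge (9,24)–(3,21): crosses AB
  edge (3,21)–(3,17): clear
  → BLOCKED
Obstacle 3 [(13,0) (22,9) (17,11) (14,10) (13,7)]:
  edge (13,0)–(22,9): crosses AB
  edge (22,9)–(17,11): crosses AB
  edge (17,11)–(14,10): clear
  edge (14,10)–(13,7): clear
  edge (13,7)–(13,0): clear
  → BLOCKED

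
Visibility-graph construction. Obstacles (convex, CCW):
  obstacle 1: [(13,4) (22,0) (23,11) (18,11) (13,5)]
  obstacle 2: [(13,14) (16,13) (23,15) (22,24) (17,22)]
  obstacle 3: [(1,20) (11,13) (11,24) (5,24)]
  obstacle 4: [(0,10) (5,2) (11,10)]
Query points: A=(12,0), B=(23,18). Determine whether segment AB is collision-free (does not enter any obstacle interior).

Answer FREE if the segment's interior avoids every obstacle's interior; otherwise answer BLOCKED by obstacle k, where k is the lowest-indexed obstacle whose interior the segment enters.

Obstacle 1 [(13,4) (22,0) (23,11) (18,11) (13,5)]:
  edge (13,4)–(22,0): crosses AB
  edge (22,0)–(23,11): clear
  edge (23,11)–(18,11): crosses AB
  edge (18,11)–(13,5): clear
  edge (13,5)–(13,4): clear
  → BLOCKED
Obstacle 2 [(13,14) (16,13) (23,15) (22,24) (17,22)]:
  edge (13,14)–(16,13): clear
  edge (16,13)–(23,15): crosses AB
  edge (23,15)–(22,24): crosses AB
  edge (22,24)–(17,22): clear
  edge (17,22)–(13,14): clear
  → BLOCKED
Obstacle 3 [(1,20) (11,13) (11,24) (5,24)]:
  edge (1,20)–(11,13): clear
  edge (11,13)–(11,24): clear
  edge (11,24)–(5,24): clear
  edge (5,24)–(1,20): clear
  midpoint (35/2,9) outside
  → clear
Obstacle 4 [(0,10) (5,2) (11,10)]:
  edge (0,10)–(5,2): clear
  edge (5,2)–(11,10): clear
  edge (11,10)–(0,10): clear
  midpoint (35/2,9) outside
  → clear

BLOCKED by obstacle 1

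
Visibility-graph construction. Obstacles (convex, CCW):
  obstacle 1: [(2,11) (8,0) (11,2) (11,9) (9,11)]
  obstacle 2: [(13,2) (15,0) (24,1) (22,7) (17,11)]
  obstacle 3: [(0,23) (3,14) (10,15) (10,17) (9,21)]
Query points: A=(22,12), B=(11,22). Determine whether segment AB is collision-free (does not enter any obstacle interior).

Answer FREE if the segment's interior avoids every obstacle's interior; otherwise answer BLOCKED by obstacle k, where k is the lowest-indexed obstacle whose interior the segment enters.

FREE

Obstacle 1 [(2,11) (8,0) (11,2) (11,9) (9,11)]:
  edge (2,11)–(8,0): clear
  edge (8,0)–(11,2): clear
  edge (11,2)–(11,9): clear
  edge (11,9)–(9,11): clear
  edge (9,11)–(2,11): clear
  midpoint (33/2,17) outside
  → clear
Obstacle 2 [(13,2) (15,0) (24,1) (22,7) (17,11)]:
  edge (13,2)–(15,0): clear
  edge (15,0)–(24,1): clear
  edge (24,1)–(22,7): clear
  edge (22,7)–(17,11): clear
  edge (17,11)–(13,2): clear
  midpoint (33/2,17) outside
  → clear
Obstacle 3 [(0,23) (3,14) (10,15) (10,17) (9,21)]:
  edge (0,23)–(3,14): clear
  edge (3,14)–(10,15): clear
  edge (10,15)–(10,17): clear
  edge (10,17)–(9,21): clear
  edge (9,21)–(0,23): clear
  midpoint (33/2,17) outside
  → clear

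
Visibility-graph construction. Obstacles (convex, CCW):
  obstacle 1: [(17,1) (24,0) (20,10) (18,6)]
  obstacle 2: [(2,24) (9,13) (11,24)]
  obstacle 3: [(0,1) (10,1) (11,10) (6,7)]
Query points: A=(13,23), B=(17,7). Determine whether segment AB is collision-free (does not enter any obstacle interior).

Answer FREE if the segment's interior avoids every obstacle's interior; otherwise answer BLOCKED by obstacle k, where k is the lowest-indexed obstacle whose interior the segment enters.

Obstacle 1 [(17,1) (24,0) (20,10) (18,6)]:
  edge (17,1)–(24,0): clear
  edge (24,0)–(20,10): clear
  edge (20,10)–(18,6): clear
  edge (18,6)–(17,1): clear
  midpoint (15,15) outside
  → clear
Obstacle 2 [(2,24) (9,13) (11,24)]:
  edge (2,24)–(9,13): clear
  edge (9,13)–(11,24): clear
  edge (11,24)–(2,24): clear
  midpoint (15,15) outside
  → clear
Obstacle 3 [(0,1) (10,1) (11,10) (6,7)]:
  edge (0,1)–(10,1): clear
  edge (10,1)–(11,10): clear
  edge (11,10)–(6,7): clear
  edge (6,7)–(0,1): clear
  midpoint (15,15) outside
  → clear

FREE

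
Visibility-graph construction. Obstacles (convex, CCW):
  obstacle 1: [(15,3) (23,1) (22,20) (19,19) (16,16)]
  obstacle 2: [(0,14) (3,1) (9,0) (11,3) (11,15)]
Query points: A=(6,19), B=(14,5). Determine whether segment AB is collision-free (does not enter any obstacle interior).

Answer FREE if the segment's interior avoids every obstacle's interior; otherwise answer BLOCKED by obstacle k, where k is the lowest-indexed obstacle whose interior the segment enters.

Obstacle 1 [(15,3) (23,1) (22,20) (19,19) (16,16)]:
  edge (15,3)–(23,1): clear
  edge (23,1)–(22,20): clear
  edge (22,20)–(19,19): clear
  edge (19,19)–(16,16): clear
  edge (16,16)–(15,3): clear
  midpoint (10,12) outside
  → clear
Obstacle 2 [(0,14) (3,1) (9,0) (11,3) (11,15)]:
  edge (0,14)–(3,1): clear
  edge (3,1)–(9,0): clear
  edge (9,0)–(11,3): clear
  edge (11,3)–(11,15): crosses AB
  edge (11,15)–(0,14): crosses AB
  → BLOCKED

BLOCKED by obstacle 2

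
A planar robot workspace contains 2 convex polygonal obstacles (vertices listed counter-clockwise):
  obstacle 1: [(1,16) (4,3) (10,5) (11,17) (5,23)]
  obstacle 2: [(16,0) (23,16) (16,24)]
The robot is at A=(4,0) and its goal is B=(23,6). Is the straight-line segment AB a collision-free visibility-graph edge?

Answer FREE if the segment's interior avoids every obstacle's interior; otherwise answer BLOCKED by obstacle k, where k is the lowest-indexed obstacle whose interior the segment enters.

BLOCKED by obstacle 2

Obstacle 1 [(1,16) (4,3) (10,5) (11,17) (5,23)]:
  edge (1,16)–(4,3): clear
  edge (4,3)–(10,5): clear
  edge (10,5)–(11,17): clear
  edge (11,17)–(5,23): clear
  edge (5,23)–(1,16): clear
  midpoint (27/2,3) outside
  → clear
Obstacle 2 [(16,0) (23,16) (16,24)]:
  edge (16,0)–(23,16): crosses AB
  edge (23,16)–(16,24): clear
  edge (16,24)–(16,0): crosses AB
  → BLOCKED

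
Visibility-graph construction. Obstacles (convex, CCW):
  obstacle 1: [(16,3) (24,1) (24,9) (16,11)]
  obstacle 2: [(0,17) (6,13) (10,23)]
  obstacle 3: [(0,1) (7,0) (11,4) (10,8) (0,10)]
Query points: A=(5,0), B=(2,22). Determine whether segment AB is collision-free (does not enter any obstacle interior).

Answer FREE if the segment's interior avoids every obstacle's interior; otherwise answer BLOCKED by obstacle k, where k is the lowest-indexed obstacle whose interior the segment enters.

BLOCKED by obstacle 2

Obstacle 1 [(16,3) (24,1) (24,9) (16,11)]:
  edge (16,3)–(24,1): clear
  edge (24,1)–(24,9): clear
  edge (24,9)–(16,11): clear
  edge (16,11)–(16,3): clear
  midpoint (7/2,11) outside
  → clear
Obstacle 2 [(0,17) (6,13) (10,23)]:
  edge (0,17)–(6,13): crosses AB
  edge (6,13)–(10,23): clear
  edge (10,23)–(0,17): crosses AB
  → BLOCKED
Obstacle 3 [(0,1) (7,0) (11,4) (10,8) (0,10)]:
  edge (0,1)–(7,0): crosses AB
  edge (7,0)–(11,4): clear
  edge (11,4)–(10,8): clear
  edge (10,8)–(0,10): crosses AB
  edge (0,10)–(0,1): clear
  → BLOCKED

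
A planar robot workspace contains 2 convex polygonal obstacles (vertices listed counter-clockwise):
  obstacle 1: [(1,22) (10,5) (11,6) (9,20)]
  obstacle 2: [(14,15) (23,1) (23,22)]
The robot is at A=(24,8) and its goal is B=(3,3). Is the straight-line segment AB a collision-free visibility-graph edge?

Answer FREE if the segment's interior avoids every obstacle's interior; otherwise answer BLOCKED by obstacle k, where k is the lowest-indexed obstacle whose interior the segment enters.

BLOCKED by obstacle 2

Obstacle 1 [(1,22) (10,5) (11,6) (9,20)]:
  edge (1,22)–(10,5): clear
  edge (10,5)–(11,6): clear
  edge (11,6)–(9,20): clear
  edge (9,20)–(1,22): clear
  midpoint (27/2,11/2) outside
  → clear
Obstacle 2 [(14,15) (23,1) (23,22)]:
  edge (14,15)–(23,1): crosses AB
  edge (23,1)–(23,22): crosses AB
  edge (23,22)–(14,15): clear
  → BLOCKED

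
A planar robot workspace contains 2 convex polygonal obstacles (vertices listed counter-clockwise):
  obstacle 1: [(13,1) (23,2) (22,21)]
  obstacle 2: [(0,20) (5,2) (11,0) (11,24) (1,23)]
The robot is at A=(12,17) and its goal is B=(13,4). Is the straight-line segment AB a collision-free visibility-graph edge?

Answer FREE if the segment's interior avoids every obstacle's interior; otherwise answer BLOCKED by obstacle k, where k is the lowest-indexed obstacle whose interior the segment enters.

FREE

Obstacle 1 [(13,1) (23,2) (22,21)]:
  edge (13,1)–(23,2): clear
  edge (23,2)–(22,21): clear
  edge (22,21)–(13,1): clear
  midpoint (25/2,21/2) outside
  → clear
Obstacle 2 [(0,20) (5,2) (11,0) (11,24) (1,23)]:
  edge (0,20)–(5,2): clear
  edge (5,2)–(11,0): clear
  edge (11,0)–(11,24): clear
  edge (11,24)–(1,23): clear
  edge (1,23)–(0,20): clear
  midpoint (25/2,21/2) outside
  → clear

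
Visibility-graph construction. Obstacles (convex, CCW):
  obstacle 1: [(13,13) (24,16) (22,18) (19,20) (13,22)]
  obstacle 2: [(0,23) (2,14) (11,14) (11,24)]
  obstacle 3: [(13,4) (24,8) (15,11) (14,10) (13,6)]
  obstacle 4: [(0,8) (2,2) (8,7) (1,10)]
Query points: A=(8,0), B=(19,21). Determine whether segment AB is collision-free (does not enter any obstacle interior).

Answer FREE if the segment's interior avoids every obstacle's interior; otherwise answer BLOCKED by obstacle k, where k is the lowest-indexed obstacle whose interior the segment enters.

BLOCKED by obstacle 1

Obstacle 1 [(13,13) (24,16) (22,18) (19,20) (13,22)]:
  edge (13,13)–(24,16): crosses AB
  edge (24,16)–(22,18): clear
  edge (22,18)–(19,20): clear
  edge (19,20)–(13,22): crosses AB
  edge (13,22)–(13,13): clear
  → BLOCKED
Obstacle 2 [(0,23) (2,14) (11,14) (11,24)]:
  edge (0,23)–(2,14): clear
  edge (2,14)–(11,14): clear
  edge (11,14)–(11,24): clear
  edge (11,24)–(0,23): clear
  midpoint (27/2,21/2) outside
  → clear
Obstacle 3 [(13,4) (24,8) (15,11) (14,10) (13,6)]:
  edge (13,4)–(24,8): clear
  edge (24,8)–(15,11): clear
  edge (15,11)–(14,10): clear
  edge (14,10)–(13,6): clear
  edge (13,6)–(13,4): clear
  midpoint (27/2,21/2) outside
  → clear
Obstacle 4 [(0,8) (2,2) (8,7) (1,10)]:
  edge (0,8)–(2,2): clear
  edge (2,2)–(8,7): clear
  edge (8,7)–(1,10): clear
  edge (1,10)–(0,8): clear
  midpoint (27/2,21/2) outside
  → clear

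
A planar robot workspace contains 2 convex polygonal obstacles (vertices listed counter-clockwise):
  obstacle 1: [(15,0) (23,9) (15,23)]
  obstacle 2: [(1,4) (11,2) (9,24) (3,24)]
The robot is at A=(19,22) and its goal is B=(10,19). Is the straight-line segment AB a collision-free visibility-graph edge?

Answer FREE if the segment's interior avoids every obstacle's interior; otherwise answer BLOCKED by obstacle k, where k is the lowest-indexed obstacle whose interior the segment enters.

Obstacle 1 [(15,0) (23,9) (15,23)]:
  edge (15,0)–(23,9): clear
  edge (23,9)–(15,23): crosses AB
  edge (15,23)–(15,0): crosses AB
  → BLOCKED
Obstacle 2 [(1,4) (11,2) (9,24) (3,24)]:
  edge (1,4)–(11,2): clear
  edge (11,2)–(9,24): clear
  edge (9,24)–(3,24): clear
  edge (3,24)–(1,4): clear
  midpoint (29/2,41/2) outside
  → clear

BLOCKED by obstacle 1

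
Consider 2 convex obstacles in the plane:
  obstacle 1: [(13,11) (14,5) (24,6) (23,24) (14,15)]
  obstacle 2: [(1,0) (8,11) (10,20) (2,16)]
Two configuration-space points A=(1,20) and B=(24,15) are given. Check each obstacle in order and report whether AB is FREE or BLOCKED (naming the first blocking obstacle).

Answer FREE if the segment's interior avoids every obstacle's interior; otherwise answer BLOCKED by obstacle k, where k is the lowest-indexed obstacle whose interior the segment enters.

BLOCKED by obstacle 1

Obstacle 1 [(13,11) (14,5) (24,6) (23,24) (14,15)]:
  edge (13,11)–(14,5): clear
  edge (14,5)–(24,6): clear
  edge (24,6)–(23,24): crosses AB
  edge (23,24)–(14,15): crosses AB
  edge (14,15)–(13,11): clear
  → BLOCKED
Obstacle 2 [(1,0) (8,11) (10,20) (2,16)]:
  edge (1,0)–(8,11): clear
  edge (8,11)–(10,20): crosses AB
  edge (10,20)–(2,16): crosses AB
  edge (2,16)–(1,0): clear
  → BLOCKED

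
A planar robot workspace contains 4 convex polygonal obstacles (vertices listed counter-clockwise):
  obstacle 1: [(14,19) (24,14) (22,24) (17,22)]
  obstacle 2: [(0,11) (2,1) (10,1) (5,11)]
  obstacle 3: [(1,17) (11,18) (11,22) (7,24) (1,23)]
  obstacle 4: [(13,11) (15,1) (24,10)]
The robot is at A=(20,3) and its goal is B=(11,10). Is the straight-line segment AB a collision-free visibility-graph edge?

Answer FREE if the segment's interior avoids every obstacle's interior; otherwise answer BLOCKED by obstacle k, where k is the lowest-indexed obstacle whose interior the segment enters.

BLOCKED by obstacle 4

Obstacle 1 [(14,19) (24,14) (22,24) (17,22)]:
  edge (14,19)–(24,14): clear
  edge (24,14)–(22,24): clear
  edge (22,24)–(17,22): clear
  edge (17,22)–(14,19): clear
  midpoint (31/2,13/2) outside
  → clear
Obstacle 2 [(0,11) (2,1) (10,1) (5,11)]:
  edge (0,11)–(2,1): clear
  edge (2,1)–(10,1): clear
  edge (10,1)–(5,11): clear
  edge (5,11)–(0,11): clear
  midpoint (31/2,13/2) outside
  → clear
Obstacle 3 [(1,17) (11,18) (11,22) (7,24) (1,23)]:
  edge (1,17)–(11,18): clear
  edge (11,18)–(11,22): clear
  edge (11,22)–(7,24): clear
  edge (7,24)–(1,23): clear
  edge (1,23)–(1,17): clear
  midpoint (31/2,13/2) outside
  → clear
Obstacle 4 [(13,11) (15,1) (24,10)]:
  edge (13,11)–(15,1): crosses AB
  edge (15,1)–(24,10): crosses AB
  edge (24,10)–(13,11): clear
  → BLOCKED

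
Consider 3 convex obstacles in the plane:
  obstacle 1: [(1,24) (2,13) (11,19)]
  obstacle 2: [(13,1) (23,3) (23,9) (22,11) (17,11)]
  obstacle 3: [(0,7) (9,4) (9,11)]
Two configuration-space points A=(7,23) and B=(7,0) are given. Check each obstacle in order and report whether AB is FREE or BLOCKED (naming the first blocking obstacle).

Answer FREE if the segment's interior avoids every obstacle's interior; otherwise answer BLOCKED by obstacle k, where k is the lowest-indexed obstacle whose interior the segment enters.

BLOCKED by obstacle 1

Obstacle 1 [(1,24) (2,13) (11,19)]:
  edge (1,24)–(2,13): clear
  edge (2,13)–(11,19): crosses AB
  edge (11,19)–(1,24): crosses AB
  → BLOCKED
Obstacle 2 [(13,1) (23,3) (23,9) (22,11) (17,11)]:
  edge (13,1)–(23,3): clear
  edge (23,3)–(23,9): clear
  edge (23,9)–(22,11): clear
  edge (22,11)–(17,11): clear
  edge (17,11)–(13,1): clear
  midpoint (7,23/2) outside
  → clear
Obstacle 3 [(0,7) (9,4) (9,11)]:
  edge (0,7)–(9,4): crosses AB
  edge (9,4)–(9,11): clear
  edge (9,11)–(0,7): crosses AB
  → BLOCKED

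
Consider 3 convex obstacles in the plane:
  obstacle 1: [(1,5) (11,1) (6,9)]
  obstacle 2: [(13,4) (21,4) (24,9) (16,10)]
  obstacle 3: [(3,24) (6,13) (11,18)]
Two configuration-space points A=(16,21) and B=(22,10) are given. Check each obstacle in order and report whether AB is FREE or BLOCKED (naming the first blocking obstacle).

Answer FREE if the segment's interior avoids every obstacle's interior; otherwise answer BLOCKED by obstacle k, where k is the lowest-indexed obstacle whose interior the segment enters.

Obstacle 1 [(1,5) (11,1) (6,9)]:
  edge (1,5)–(11,1): clear
  edge (11,1)–(6,9): clear
  edge (6,9)–(1,5): clear
  midpoint (19,31/2) outside
  → clear
Obstacle 2 [(13,4) (21,4) (24,9) (16,10)]:
  edge (13,4)–(21,4): clear
  edge (21,4)–(24,9): clear
  edge (24,9)–(16,10): clear
  edge (16,10)–(13,4): clear
  midpoint (19,31/2) outside
  → clear
Obstacle 3 [(3,24) (6,13) (11,18)]:
  edge (3,24)–(6,13): clear
  edge (6,13)–(11,18): clear
  edge (11,18)–(3,24): clear
  midpoint (19,31/2) outside
  → clear

FREE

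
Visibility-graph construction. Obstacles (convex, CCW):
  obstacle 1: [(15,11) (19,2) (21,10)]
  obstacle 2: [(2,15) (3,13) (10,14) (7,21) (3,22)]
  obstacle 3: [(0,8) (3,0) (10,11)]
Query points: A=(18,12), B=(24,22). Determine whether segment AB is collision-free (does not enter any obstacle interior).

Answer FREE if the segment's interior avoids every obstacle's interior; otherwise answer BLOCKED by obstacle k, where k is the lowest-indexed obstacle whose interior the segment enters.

FREE

Obstacle 1 [(15,11) (19,2) (21,10)]:
  edge (15,11)–(19,2): clear
  edge (19,2)–(21,10): clear
  edge (21,10)–(15,11): clear
  midpoint (21,17) outside
  → clear
Obstacle 2 [(2,15) (3,13) (10,14) (7,21) (3,22)]:
  edge (2,15)–(3,13): clear
  edge (3,13)–(10,14): clear
  edge (10,14)–(7,21): clear
  edge (7,21)–(3,22): clear
  edge (3,22)–(2,15): clear
  midpoint (21,17) outside
  → clear
Obstacle 3 [(0,8) (3,0) (10,11)]:
  edge (0,8)–(3,0): clear
  edge (3,0)–(10,11): clear
  edge (10,11)–(0,8): clear
  midpoint (21,17) outside
  → clear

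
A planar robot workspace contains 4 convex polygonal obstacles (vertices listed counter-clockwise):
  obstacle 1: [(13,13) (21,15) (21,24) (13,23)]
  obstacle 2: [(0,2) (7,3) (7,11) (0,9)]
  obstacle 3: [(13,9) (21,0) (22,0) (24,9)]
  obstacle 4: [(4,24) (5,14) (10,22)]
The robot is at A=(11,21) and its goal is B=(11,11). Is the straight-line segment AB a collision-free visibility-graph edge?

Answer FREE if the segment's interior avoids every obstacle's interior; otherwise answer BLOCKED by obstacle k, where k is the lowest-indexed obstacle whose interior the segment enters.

Obstacle 1 [(13,13) (21,15) (21,24) (13,23)]:
  edge (13,13)–(21,15): clear
  edge (21,15)–(21,24): clear
  edge (21,24)–(13,23): clear
  edge (13,23)–(13,13): clear
  midpoint (11,16) outside
  → clear
Obstacle 2 [(0,2) (7,3) (7,11) (0,9)]:
  edge (0,2)–(7,3): clear
  edge (7,3)–(7,11): clear
  edge (7,11)–(0,9): clear
  edge (0,9)–(0,2): clear
  midpoint (11,16) outside
  → clear
Obstacle 3 [(13,9) (21,0) (22,0) (24,9)]:
  edge (13,9)–(21,0): clear
  edge (21,0)–(22,0): clear
  edge (22,0)–(24,9): clear
  edge (24,9)–(13,9): clear
  midpoint (11,16) outside
  → clear
Obstacle 4 [(4,24) (5,14) (10,22)]:
  edge (4,24)–(5,14): clear
  edge (5,14)–(10,22): clear
  edge (10,22)–(4,24): clear
  midpoint (11,16) outside
  → clear

FREE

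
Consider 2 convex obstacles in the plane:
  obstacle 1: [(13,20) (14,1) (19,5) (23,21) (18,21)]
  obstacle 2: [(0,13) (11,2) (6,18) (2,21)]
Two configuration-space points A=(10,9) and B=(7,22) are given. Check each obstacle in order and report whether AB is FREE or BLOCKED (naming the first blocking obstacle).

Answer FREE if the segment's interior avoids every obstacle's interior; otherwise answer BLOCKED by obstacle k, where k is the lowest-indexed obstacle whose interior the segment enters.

Obstacle 1 [(13,20) (14,1) (19,5) (23,21) (18,21)]:
  edge (13,20)–(14,1): clear
  edge (14,1)–(19,5): clear
  edge (19,5)–(23,21): clear
  edge (23,21)–(18,21): clear
  edge (18,21)–(13,20): clear
  midpoint (17/2,31/2) outside
  → clear
Obstacle 2 [(0,13) (11,2) (6,18) (2,21)]:
  edge (0,13)–(11,2): clear
  edge (11,2)–(6,18): clear
  edge (6,18)–(2,21): clear
  edge (2,21)–(0,13): clear
  midpoint (17/2,31/2) outside
  → clear

FREE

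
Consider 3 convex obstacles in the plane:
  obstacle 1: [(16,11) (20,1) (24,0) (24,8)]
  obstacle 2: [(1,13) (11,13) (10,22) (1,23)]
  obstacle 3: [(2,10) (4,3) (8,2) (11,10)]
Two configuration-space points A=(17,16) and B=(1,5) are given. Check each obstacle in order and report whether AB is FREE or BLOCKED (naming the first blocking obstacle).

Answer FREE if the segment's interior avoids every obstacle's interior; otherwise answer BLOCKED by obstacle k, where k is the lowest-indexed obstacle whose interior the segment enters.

Obstacle 1 [(16,11) (20,1) (24,0) (24,8)]:
  edge (16,11)–(20,1): clear
  edge (20,1)–(24,0): clear
  edge (24,0)–(24,8): clear
  edge (24,8)–(16,11): clear
  midpoint (9,21/2) outside
  → clear
Obstacle 2 [(1,13) (11,13) (10,22) (1,23)]:
  edge (1,13)–(11,13): clear
  edge (11,13)–(10,22): clear
  edge (10,22)–(1,23): clear
  edge (1,23)–(1,13): clear
  midpoint (9,21/2) outside
  → clear
Obstacle 3 [(2,10) (4,3) (8,2) (11,10)]:
  edge (2,10)–(4,3): crosses AB
  edge (4,3)–(8,2): clear
  edge (8,2)–(11,10): clear
  edge (11,10)–(2,10): crosses AB
  → BLOCKED

BLOCKED by obstacle 3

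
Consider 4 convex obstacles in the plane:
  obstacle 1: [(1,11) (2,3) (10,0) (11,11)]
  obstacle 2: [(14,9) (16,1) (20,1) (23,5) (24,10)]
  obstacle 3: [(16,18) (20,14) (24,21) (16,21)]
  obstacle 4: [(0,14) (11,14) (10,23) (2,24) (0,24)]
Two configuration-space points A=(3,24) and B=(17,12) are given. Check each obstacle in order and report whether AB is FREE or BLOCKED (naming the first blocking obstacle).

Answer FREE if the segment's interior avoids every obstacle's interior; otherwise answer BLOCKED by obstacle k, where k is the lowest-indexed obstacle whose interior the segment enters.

BLOCKED by obstacle 4

Obstacle 1 [(1,11) (2,3) (10,0) (11,11)]:
  edge (1,11)–(2,3): clear
  edge (2,3)–(10,0): clear
  edge (10,0)–(11,11): clear
  edge (11,11)–(1,11): clear
  midpoint (10,18) outside
  → clear
Obstacle 2 [(14,9) (16,1) (20,1) (23,5) (24,10)]:
  edge (14,9)–(16,1): clear
  edge (16,1)–(20,1): clear
  edge (20,1)–(23,5): clear
  edge (23,5)–(24,10): clear
  edge (24,10)–(14,9): clear
  midpoint (10,18) outside
  → clear
Obstacle 3 [(16,18) (20,14) (24,21) (16,21)]:
  edge (16,18)–(20,14): clear
  edge (20,14)–(24,21): clear
  edge (24,21)–(16,21): clear
  edge (16,21)–(16,18): clear
  midpoint (10,18) outside
  → clear
Obstacle 4 [(0,14) (11,14) (10,23) (2,24) (0,24)]:
  edge (0,14)–(11,14): clear
  edge (11,14)–(10,23): crosses AB
  edge (10,23)–(2,24): crosses AB
  edge (2,24)–(0,24): clear
  edge (0,24)–(0,14): clear
  → BLOCKED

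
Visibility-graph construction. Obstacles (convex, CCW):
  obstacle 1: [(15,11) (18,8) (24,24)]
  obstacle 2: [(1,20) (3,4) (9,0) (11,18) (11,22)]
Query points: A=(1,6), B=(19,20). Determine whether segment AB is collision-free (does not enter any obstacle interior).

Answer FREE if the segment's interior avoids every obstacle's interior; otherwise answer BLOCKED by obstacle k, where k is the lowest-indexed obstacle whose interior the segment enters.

Obstacle 1 [(15,11) (18,8) (24,24)]:
  edge (15,11)–(18,8): clear
  edge (18,8)–(24,24): clear
  edge (24,24)–(15,11): clear
  midpoint (10,13) outside
  → clear
Obstacle 2 [(1,20) (3,4) (9,0) (11,18) (11,22)]:
  edge (1,20)–(3,4): crosses AB
  edge (3,4)–(9,0): clear
  edge (9,0)–(11,18): crosses AB
  edge (11,18)–(11,22): clear
  edge (11,22)–(1,20): clear
  → BLOCKED

BLOCKED by obstacle 2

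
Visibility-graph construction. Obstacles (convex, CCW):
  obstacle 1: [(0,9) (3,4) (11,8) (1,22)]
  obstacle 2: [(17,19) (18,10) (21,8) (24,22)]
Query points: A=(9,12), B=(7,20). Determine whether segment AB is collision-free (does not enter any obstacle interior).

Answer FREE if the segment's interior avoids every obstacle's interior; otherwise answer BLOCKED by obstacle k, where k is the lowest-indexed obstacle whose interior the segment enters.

FREE

Obstacle 1 [(0,9) (3,4) (11,8) (1,22)]:
  edge (0,9)–(3,4): clear
  edge (3,4)–(11,8): clear
  edge (11,8)–(1,22): clear
  edge (1,22)–(0,9): clear
  midpoint (8,16) outside
  → clear
Obstacle 2 [(17,19) (18,10) (21,8) (24,22)]:
  edge (17,19)–(18,10): clear
  edge (18,10)–(21,8): clear
  edge (21,8)–(24,22): clear
  edge (24,22)–(17,19): clear
  midpoint (8,16) outside
  → clear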